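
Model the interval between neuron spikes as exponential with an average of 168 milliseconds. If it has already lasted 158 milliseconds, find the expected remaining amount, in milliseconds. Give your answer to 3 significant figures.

168

The rate is λ = 1/168 = 0.00595238 per millisecond.
By memorylessness, the remaining amount past any threshold is again Exp(λ) with mean 1/λ = 168 milliseconds.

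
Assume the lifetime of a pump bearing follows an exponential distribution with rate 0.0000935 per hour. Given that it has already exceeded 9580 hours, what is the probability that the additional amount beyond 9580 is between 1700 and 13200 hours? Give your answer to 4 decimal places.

0.5620

Memoryless: the residual past 9580 is again Exp(λ).
P(1700 < residual < 13200) = e^(−λ·1700) − e^(−λ·13200) = 0.85304 − 0.29107 ≈ 0.5620.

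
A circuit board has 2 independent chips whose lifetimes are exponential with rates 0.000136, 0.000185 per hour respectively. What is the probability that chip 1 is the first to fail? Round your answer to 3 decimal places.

The time to first failure is exponential with rate Σλ = 0.000136 + 0.000185 = 0.000321.
P(chip 1 first) = λ_1/Σλ = 0.000136/0.000321 ≈ 0.424.

0.424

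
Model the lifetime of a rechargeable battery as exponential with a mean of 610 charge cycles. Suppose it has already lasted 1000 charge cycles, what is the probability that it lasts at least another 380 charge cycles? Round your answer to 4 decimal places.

0.5364

The rate is λ = 1/610 = 0.00163934 per charge cycle.
P(X > s+t | X > s) = e^(−λ(s+t))/e^(−λs) = e^(−λt), independent of s = 1000.
P(X > 380) = e^(−0.62295) ≈ 0.5364.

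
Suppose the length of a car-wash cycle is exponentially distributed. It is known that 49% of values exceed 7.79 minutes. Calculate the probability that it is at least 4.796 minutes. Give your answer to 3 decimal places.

0.645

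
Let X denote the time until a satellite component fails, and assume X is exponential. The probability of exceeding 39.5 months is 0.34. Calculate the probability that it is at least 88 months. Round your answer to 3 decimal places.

0.090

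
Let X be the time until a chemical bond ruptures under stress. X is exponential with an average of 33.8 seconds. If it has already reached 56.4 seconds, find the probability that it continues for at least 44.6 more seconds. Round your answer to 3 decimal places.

0.267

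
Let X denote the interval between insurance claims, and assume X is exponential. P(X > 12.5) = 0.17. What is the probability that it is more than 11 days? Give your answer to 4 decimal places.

0.2103

e^(−λ·12.5) = 0.17 ⇒ λ = −ln(0.17)/12.5 = 0.141757.
P(X > 11) = e^(−0.141757·11) = e^(−1.5593) ≈ 0.2103.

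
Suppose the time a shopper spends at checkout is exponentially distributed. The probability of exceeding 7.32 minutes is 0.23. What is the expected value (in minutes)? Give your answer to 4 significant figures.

e^(−λ·7.32) = 0.23 ⇒ λ = −ln(0.23)/7.32 = 0.200775.
Mean = 1/λ = 4.98069 minutes.

4.981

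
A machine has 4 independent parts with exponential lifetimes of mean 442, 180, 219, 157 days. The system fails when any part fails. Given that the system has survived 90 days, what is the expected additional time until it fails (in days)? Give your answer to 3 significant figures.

First-failure rate Σλ = 1/442 + 1/180 + 1/219 + 1/157 = 0.0187536.
By memorylessness the expected residual is 1/Σλ = 53.323 days, regardless of the 90 already elapsed.

53.3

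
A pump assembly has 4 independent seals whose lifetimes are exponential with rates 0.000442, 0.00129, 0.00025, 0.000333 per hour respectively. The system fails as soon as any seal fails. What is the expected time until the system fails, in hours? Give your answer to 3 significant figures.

432

The time to first failure is exponential with rate Σλ = 0.000442 + 0.00129 + 0.00025 + 0.000333 = 0.002315.
E[min] = 1/Σλ = 1/0.002315 = 431.965 hours.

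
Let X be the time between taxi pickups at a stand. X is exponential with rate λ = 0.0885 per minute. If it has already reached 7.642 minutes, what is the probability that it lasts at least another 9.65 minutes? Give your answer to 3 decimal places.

0.426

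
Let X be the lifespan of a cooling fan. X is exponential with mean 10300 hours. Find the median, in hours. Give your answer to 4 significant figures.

7139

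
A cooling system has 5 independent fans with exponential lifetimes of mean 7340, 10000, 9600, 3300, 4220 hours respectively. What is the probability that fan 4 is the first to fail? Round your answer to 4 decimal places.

0.3442

Rates: λ_i = 1/mean_i → 0.00013624, 0.0001, 0.000104167, 0.00030303, 0.000236967; Σλ = 0.000880404.
P(fan 4 first) = λ_4/Σλ = 0.00030303/0.000880404 ≈ 0.3442.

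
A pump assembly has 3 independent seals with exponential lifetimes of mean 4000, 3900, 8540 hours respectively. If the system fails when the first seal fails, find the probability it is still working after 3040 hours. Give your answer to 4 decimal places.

The first failure time is exponential with rate Σλ_i = 1/4000 + 1/3900 + 1/8540 = 0.000623506 per hour.
P(min > 3040) = e^(−0.000623506·3040) = e^(−1.8955) ≈ 0.1502.

0.1502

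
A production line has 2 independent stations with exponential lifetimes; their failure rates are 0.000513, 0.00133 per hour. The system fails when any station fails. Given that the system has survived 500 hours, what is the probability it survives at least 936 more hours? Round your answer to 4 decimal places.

0.1782

Time to first failure ~ Exp(Σλ) with Σλ = 0.001843.
By memorylessness, P(T > 500+936 | T > 500) = P(T > 936) = e^(−0.001843·936) ≈ 0.1782.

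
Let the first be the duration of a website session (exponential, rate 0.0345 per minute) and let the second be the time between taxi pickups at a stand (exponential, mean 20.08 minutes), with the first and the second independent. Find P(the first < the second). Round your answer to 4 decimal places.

0.4092

λ_1 = 0.0345, λ_2 = 1/20.08 = 0.0498008.
For independent exponentials, P(the first < the second) = λ_1/(λ_1+λ_2) = 0.0345/0.0843008 ≈ 0.4092.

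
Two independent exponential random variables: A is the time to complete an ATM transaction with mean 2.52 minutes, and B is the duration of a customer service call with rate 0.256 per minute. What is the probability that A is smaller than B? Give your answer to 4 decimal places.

λ_1 = 1/2.52 = 0.396825, λ_2 = 0.256.
For independent exponentials, P(A < B) = λ_1/(λ_1+λ_2) = 0.396825/0.652825 ≈ 0.6079.

0.6079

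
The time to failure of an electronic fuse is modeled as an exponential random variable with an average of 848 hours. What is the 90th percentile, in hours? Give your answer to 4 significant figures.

The rate is λ = 1/848 = 0.00117925 per hour.
Set 1 − e^(−λt) = 0.9, so t = −ln(0.1)/λ = 2.3026/0.00117925 ≈ 1952.59 hours.

1953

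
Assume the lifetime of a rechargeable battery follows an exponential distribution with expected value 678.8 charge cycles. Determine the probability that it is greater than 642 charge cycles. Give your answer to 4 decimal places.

The rate is λ = 1/678.8 = 0.00147319 per charge cycle.
P(X > 642) = e^(−λ·642) = e^(−0.94579) ≈ 0.3884.

0.3884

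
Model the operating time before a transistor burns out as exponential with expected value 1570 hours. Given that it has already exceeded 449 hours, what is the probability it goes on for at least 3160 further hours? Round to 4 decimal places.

0.1336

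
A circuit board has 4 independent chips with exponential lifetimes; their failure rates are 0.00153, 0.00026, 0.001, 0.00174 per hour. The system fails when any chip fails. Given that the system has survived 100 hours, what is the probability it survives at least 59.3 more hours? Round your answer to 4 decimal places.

0.7644

Time to first failure ~ Exp(Σλ) with Σλ = 0.00453.
By memorylessness, P(T > 100+59.3 | T > 100) = P(T > 59.3) = e^(−0.00453·59.3) ≈ 0.7644.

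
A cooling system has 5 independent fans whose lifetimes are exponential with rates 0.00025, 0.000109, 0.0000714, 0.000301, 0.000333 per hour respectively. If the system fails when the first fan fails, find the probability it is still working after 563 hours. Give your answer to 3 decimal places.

The time to first failure is exponential with rate Σλ = 0.00025 + 0.000109 + 0.0000714 + 0.000301 + 0.000333 = 0.0010644.
P(min > 563) = e^(−0.0010644·563) = e^(−0.59926) ≈ 0.549.

0.549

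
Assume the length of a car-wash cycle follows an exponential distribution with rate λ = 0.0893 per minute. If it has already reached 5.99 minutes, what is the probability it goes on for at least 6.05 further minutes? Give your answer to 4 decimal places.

P(X > s+t | X > s) = e^(−λ(s+t))/e^(−λs) = e^(−λt), independent of s = 5.99.
P(X > 6.05) = e^(−0.54026) ≈ 0.5826.

0.5826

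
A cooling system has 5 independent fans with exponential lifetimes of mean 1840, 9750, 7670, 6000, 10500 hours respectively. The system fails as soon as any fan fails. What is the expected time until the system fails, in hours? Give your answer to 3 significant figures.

The first failure time is exponential with rate Σλ_i = 1/1840 + 1/9750 + 1/7670 + 1/6000 + 1/10500 = 0.00103833 per hour.
E[min] = 1/Σλ = 1/0.00103833 = 963.089 hours.

963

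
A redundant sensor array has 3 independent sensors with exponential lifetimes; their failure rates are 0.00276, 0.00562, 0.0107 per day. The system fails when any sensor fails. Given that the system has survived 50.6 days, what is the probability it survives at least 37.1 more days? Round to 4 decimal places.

0.4927

Time to first failure ~ Exp(Σλ) with Σλ = 0.01908.
By memorylessness, P(T > 50.6+37.1 | T > 50.6) = P(T > 37.1) = e^(−0.01908·37.1) ≈ 0.4927.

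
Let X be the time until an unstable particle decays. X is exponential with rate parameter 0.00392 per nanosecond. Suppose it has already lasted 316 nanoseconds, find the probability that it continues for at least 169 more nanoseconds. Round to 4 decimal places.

0.5156

P(X > s+t | X > s) = e^(−λ(s+t))/e^(−λs) = e^(−λt), independent of s = 316.
P(X > 169) = e^(−0.66248) ≈ 0.5156.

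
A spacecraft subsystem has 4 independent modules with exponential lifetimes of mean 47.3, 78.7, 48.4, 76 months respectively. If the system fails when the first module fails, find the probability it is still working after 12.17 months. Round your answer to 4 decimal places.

The first failure time is exponential with rate Σλ_i = 1/47.3 + 1/78.7 + 1/48.4 + 1/76 = 0.0676672 per month.
P(min > 12.17) = e^(−0.0676672·12.17) = e^(−0.82351) ≈ 0.4389.

0.4389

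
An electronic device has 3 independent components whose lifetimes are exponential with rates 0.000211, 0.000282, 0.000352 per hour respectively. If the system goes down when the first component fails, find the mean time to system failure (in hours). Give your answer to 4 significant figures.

1183

The time to first failure is exponential with rate Σλ = 0.000211 + 0.000282 + 0.000352 = 0.000845.
E[min] = 1/Σλ = 1/0.000845 = 1183.43 hours.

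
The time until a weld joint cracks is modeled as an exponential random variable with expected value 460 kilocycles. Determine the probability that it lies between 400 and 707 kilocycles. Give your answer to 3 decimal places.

0.204

The rate is λ = 1/460 = 0.00217391 per kilocycle.
P(400 < X < 707) = e^(−λ·400) − e^(−λ·707) = 0.41913 − 0.21503 ≈ 0.204.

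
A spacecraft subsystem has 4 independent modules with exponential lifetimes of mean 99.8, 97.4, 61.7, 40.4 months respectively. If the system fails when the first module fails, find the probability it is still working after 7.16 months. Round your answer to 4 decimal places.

0.6450

The first failure time is exponential with rate Σλ_i = 1/99.8 + 1/97.4 + 1/61.7 + 1/40.4 = 0.0612469 per month.
P(min > 7.16) = e^(−0.0612469·7.16) = e^(−0.43853) ≈ 0.6450.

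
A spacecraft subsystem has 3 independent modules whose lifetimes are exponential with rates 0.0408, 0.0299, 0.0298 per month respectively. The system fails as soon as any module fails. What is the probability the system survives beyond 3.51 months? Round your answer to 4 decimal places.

0.7027

The time to first failure is exponential with rate Σλ = 0.0408 + 0.0299 + 0.0298 = 0.1005.
P(min > 3.51) = e^(−0.1005·3.51) = e^(−0.35275) ≈ 0.7027.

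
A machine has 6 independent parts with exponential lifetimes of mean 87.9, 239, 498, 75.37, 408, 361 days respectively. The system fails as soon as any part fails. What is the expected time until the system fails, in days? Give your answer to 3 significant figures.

The first failure time is exponential with rate Σλ_i = 1/87.9 + 1/239 + 1/498 + 1/75.37 + 1/408 + 1/361 = 0.0360576 per day.
E[min] = 1/Σλ = 1/0.0360576 = 27.7334 days.

27.7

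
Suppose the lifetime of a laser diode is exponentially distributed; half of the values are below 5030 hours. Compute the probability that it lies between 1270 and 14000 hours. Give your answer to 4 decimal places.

0.6942

For an exponential, median = ln(2)/λ, so λ = ln 2 / 5030 = 0.000137803 per hour.
P(1270 < X < 14000) = e^(−λ·1270) − e^(−λ·14000) = 0.83945 − 0.14526 ≈ 0.6942.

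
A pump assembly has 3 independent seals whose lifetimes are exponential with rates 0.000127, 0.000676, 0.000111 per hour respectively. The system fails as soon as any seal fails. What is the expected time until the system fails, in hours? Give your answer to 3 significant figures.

The time to first failure is exponential with rate Σλ = 0.000127 + 0.000676 + 0.000111 = 0.000914.
E[min] = 1/Σλ = 1/0.000914 = 1094.09 hours.

1090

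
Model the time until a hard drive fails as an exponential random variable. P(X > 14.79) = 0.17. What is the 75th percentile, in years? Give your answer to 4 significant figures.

11.57

e^(−λ·14.79) = 0.17 ⇒ λ = −ln(0.17)/14.79 = 0.119808.
75th percentile: 1 − e^(−λt) = 0.75, t = −ln(0.25)/λ = 11.571 years.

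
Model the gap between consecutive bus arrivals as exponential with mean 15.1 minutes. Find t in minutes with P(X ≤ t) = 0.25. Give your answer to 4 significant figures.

4.344

The rate is λ = 1/15.1 = 0.0662252 per minute.
Set 1 − e^(−λt) = 0.25, so t = −ln(0.75)/λ = 0.28768/0.0662252 ≈ 4.344 minutes.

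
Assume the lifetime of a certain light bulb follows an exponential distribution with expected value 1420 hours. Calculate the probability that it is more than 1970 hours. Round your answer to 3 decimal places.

The rate is λ = 1/1420 = 0.000704225 per hour.
P(X > 1970) = e^(−λ·1970) = e^(−1.3873) ≈ 0.250.

0.250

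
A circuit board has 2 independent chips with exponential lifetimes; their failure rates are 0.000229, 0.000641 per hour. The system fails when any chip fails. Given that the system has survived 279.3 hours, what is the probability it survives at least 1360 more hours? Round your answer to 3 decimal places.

0.306

Time to first failure ~ Exp(Σλ) with Σλ = 0.00087.
By memorylessness, P(T > 279.3+1360 | T > 279.3) = P(T > 1360) = e^(−0.00087·1360) ≈ 0.306.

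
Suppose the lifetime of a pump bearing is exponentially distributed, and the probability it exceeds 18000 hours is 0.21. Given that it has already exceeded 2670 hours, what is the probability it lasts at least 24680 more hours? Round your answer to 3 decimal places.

0.118

From e^(−λ·18000) = 0.21, λ = −ln(0.21)/18000 = 0.0000867027.
Memoryless: P(X > 2670+24680 | X > 2670) = P(X > 24680) = e^(−0.0000867027·24680) ≈ 0.118.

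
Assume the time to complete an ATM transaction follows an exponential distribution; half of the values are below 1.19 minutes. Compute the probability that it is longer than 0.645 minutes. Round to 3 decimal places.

0.687

For an exponential, median = ln(2)/λ, so λ = ln 2 / 1.19 = 0.582477 per minute.
P(X > 0.645) = e^(−λ·0.645) = e^(−0.3757) ≈ 0.687.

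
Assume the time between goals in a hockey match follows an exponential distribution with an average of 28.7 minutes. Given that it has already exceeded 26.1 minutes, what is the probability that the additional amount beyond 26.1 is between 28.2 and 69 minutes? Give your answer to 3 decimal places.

0.284

The rate is λ = 1/28.7 = 0.0348432 per minute.
Memoryless: the residual past 26.1 is again Exp(λ).
P(28.2 < residual < 69) = e^(−λ·28.2) − e^(−λ·69) = 0.37434 − 0.09034 ≈ 0.284.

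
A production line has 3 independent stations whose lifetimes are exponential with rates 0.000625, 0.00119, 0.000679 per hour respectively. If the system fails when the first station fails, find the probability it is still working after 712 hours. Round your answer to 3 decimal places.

The time to first failure is exponential with rate Σλ = 0.000625 + 0.00119 + 0.000679 = 0.002494.
P(min > 712) = e^(−0.002494·712) = e^(−1.7757) ≈ 0.169.

0.169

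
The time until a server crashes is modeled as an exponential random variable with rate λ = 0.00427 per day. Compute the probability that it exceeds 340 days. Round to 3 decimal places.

0.234

P(X > 340) = e^(−λ·340) = e^(−1.4518) ≈ 0.234.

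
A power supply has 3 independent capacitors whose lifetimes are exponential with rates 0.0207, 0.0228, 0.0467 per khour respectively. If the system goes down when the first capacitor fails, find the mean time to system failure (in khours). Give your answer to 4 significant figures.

The time to first failure is exponential with rate Σλ = 0.0207 + 0.0228 + 0.0467 = 0.0902.
E[min] = 1/Σλ = 1/0.0902 = 11.0865 khours.

11.09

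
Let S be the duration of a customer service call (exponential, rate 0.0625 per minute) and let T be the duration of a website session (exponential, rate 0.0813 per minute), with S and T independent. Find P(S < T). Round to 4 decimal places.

λ_1 = 0.0625, λ_2 = 0.0813.
For independent exponentials, P(S < T) = λ_1/(λ_1+λ_2) = 0.0625/0.1438 ≈ 0.4346.

0.4346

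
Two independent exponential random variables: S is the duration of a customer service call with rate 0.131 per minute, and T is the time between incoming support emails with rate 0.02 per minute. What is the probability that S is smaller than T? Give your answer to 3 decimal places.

λ_1 = 0.131, λ_2 = 0.02.
For independent exponentials, P(S < T) = λ_1/(λ_1+λ_2) = 0.131/0.151 ≈ 0.868.

0.868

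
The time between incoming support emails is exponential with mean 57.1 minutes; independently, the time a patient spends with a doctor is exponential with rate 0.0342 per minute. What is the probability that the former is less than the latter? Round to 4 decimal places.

0.3387

λ_1 = 1/57.1 = 0.0175131, λ_2 = 0.0342.
For independent exponentials, P(the former < the latter) = λ_1/(λ_1+λ_2) = 0.0175131/0.0517131 ≈ 0.3387.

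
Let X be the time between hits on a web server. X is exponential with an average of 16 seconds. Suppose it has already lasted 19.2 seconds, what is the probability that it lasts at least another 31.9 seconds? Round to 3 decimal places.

The rate is λ = 1/16 = 0.0625 per second.
The exponential is memoryless, so the remaining time is again Exp(λ): the condition X > 19.2 is irrelevant.
P(X > 31.9) = e^(−1.9937) ≈ 0.136.

0.136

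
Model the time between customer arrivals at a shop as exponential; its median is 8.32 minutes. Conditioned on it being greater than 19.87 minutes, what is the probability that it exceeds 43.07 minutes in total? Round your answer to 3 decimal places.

For an exponential, median = ln(2)/λ, so λ = ln 2 / 8.32 = 0.083311 per minute.
The exponential is memoryless, so the remaining time is again Exp(λ): the condition X > 19.87 is irrelevant.
P(X > 23.2) = e^(−1.9328) ≈ 0.145.

0.145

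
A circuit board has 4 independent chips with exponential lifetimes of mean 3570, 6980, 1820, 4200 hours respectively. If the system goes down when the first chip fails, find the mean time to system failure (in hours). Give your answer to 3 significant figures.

The first failure time is exponential with rate Σλ_i = 1/3570 + 1/6980 + 1/1820 + 1/4200 = 0.00121092 per hour.
E[min] = 1/Σλ = 1/0.00121092 = 825.815 hours.

826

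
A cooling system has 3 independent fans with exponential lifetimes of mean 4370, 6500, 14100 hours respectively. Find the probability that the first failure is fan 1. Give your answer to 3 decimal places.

0.504

Rates: λ_i = 1/mean_i → 0.000228833, 0.000153846, 0.000070922; Σλ = 0.000453601.
P(fan 1 first) = λ_1/Σλ = 0.000228833/0.000453601 ≈ 0.504.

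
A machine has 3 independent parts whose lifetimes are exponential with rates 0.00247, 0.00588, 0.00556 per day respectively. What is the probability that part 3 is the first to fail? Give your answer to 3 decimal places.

0.400

The time to first failure is exponential with rate Σλ = 0.00247 + 0.00588 + 0.00556 = 0.01391.
P(part 3 first) = λ_3/Σλ = 0.00556/0.01391 ≈ 0.400.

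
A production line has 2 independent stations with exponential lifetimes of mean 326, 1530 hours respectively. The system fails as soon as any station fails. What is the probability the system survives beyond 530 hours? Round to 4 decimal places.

The first failure time is exponential with rate Σλ_i = 1/326 + 1/1530 = 0.00372108 per hour.
P(min > 530) = e^(−0.00372108·530) = e^(−1.9722) ≈ 0.1392.

0.1392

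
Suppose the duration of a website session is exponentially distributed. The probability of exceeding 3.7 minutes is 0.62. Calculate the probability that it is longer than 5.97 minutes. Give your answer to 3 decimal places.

0.462

e^(−λ·3.7) = 0.62 ⇒ λ = −ln(0.62)/3.7 = 0.129199.
P(X > 5.97) = e^(−0.129199·5.97) = e^(−0.77132) ≈ 0.462.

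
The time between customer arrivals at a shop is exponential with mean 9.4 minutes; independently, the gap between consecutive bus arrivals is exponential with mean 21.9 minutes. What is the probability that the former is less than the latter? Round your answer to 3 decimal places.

λ_1 = 1/9.4 = 0.106383, λ_2 = 1/21.9 = 0.0456621.
For independent exponentials, P(the former < the latter) = λ_1/(λ_1+λ_2) = 0.106383/0.152045 ≈ 0.700.

0.700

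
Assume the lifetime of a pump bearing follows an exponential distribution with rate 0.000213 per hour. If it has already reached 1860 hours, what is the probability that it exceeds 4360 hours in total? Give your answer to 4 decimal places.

P(X > s+t | X > s) = e^(−λ(s+t))/e^(−λs) = e^(−λt), independent of s = 1860.
P(X > 2500) = e^(−0.5325) ≈ 0.5871.

0.5871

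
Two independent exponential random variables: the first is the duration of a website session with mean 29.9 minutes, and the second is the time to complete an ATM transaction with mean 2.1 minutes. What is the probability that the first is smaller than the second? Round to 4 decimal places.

λ_1 = 1/29.9 = 0.0334448, λ_2 = 1/2.1 = 0.47619.
For independent exponentials, P(the first < the second) = λ_1/(λ_1+λ_2) = 0.0334448/0.509635 ≈ 0.0656.

0.0656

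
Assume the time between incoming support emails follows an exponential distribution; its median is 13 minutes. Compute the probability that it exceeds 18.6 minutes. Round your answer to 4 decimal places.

For an exponential, median = ln(2)/λ, so λ = ln 2 / 13 = 0.053319 per minute.
P(X > 18.6) = e^(−λ·18.6) = e^(−0.99173) ≈ 0.3709.

0.3709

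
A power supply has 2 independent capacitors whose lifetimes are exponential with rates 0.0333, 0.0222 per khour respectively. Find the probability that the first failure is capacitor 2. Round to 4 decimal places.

The time to first failure is exponential with rate Σλ = 0.0333 + 0.0222 = 0.0555.
P(capacitor 2 first) = λ_2/Σλ = 0.0222/0.0555 ≈ 0.4000.

0.4000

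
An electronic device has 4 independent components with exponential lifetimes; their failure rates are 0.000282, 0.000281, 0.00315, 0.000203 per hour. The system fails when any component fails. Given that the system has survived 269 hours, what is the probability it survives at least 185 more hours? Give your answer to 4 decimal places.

0.4846

Time to first failure ~ Exp(Σλ) with Σλ = 0.003916.
By memorylessness, P(T > 269+185 | T > 269) = P(T > 185) = e^(−0.003916·185) ≈ 0.4846.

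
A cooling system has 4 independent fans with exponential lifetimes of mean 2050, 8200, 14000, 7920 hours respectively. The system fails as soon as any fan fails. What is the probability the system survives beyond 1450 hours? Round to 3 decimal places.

0.310

The first failure time is exponential with rate Σλ_i = 1/2050 + 1/8200 + 1/14000 + 1/7920 = 0.000807447 per hour.
P(min > 1450) = e^(−0.000807447·1450) = e^(−1.1708) ≈ 0.310.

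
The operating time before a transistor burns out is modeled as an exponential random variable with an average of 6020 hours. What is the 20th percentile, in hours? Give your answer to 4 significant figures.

1343

The rate is λ = 1/6020 = 0.000166113 per hour.
Set 1 − e^(−λt) = 0.2, so t = −ln(0.8)/λ = 0.22314/0.000166113 ≈ 1343.32 hours.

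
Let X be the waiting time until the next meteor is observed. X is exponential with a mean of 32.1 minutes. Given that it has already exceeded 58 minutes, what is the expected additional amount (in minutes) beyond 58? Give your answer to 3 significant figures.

32.1

The rate is λ = 1/32.1 = 0.0311526 per minute.
By memorylessness, the remaining amount past any threshold is again Exp(λ) with mean 1/λ = 32.1 minutes.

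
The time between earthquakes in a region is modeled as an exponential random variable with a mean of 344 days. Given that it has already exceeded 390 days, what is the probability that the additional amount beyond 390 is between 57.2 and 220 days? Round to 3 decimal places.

The rate is λ = 1/344 = 0.00290698 per day.
Memoryless: the residual past 390 is again Exp(λ).
P(57.2 < residual < 220) = e^(−λ·57.2) − e^(−λ·220) = 0.84681 − 0.52754 ≈ 0.319.

0.319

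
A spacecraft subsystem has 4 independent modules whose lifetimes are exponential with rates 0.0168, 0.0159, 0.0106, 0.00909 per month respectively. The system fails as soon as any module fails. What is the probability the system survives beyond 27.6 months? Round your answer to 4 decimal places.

The time to first failure is exponential with rate Σλ = 0.0168 + 0.0159 + 0.0106 + 0.00909 = 0.05239.
P(min > 27.6) = e^(−0.05239·27.6) = e^(−1.446) ≈ 0.2355.

0.2355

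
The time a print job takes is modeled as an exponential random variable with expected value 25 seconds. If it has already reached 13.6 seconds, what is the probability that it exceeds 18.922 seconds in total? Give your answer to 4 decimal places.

0.8083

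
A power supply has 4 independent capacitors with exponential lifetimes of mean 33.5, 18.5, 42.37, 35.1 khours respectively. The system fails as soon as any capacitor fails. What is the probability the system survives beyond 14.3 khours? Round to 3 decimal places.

0.143

The first failure time is exponential with rate Σλ_i = 1/33.5 + 1/18.5 + 1/42.37 + 1/35.1 = 0.135996 per khour.
P(min > 14.3) = e^(−0.135996·14.3) = e^(−1.9447) ≈ 0.143.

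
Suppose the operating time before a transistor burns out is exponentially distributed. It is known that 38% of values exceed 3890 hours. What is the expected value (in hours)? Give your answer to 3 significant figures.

e^(−λ·3890) = 0.38 ⇒ λ = −ln(0.38)/3890 = 0.000248736.
Mean = 1/λ = 4020.32 hours.

4020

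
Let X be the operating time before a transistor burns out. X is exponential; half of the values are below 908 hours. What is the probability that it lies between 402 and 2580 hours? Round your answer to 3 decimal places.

0.596

For an exponential, median = ln(2)/λ, so λ = ln 2 / 908 = 0.000763378 per hour.
P(402 < X < 2580) = e^(−λ·402) − e^(−λ·2580) = 0.73574 − 0.13952 ≈ 0.596.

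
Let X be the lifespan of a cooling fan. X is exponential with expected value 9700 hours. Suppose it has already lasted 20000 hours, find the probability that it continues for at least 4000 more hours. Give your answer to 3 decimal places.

The rate is λ = 1/9700 = 0.000103093 per hour.
P(X > s+t | X > s) = e^(−λ(s+t))/e^(−λs) = e^(−λt), independent of s = 20000.
P(X > 4000) = e^(−0.41237) ≈ 0.662.

0.662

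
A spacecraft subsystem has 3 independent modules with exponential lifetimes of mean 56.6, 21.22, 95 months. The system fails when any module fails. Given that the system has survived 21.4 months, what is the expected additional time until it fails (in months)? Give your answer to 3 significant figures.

13.3

First-failure rate Σλ = 1/56.6 + 1/21.22 + 1/95 = 0.0753195.
By memorylessness the expected residual is 1/Σλ = 13.2768 months, regardless of the 21.4 already elapsed.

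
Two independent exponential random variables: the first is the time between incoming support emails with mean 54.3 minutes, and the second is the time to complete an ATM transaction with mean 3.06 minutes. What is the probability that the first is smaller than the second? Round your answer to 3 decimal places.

λ_1 = 1/54.3 = 0.0184162, λ_2 = 1/3.06 = 0.326797.
For independent exponentials, P(the first < the second) = λ_1/(λ_1+λ_2) = 0.0184162/0.345214 ≈ 0.053.

0.053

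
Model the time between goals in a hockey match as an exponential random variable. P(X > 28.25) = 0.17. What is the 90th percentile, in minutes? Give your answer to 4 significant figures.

e^(−λ·28.25) = 0.17 ⇒ λ = −ln(0.17)/28.25 = 0.0627241.
90th percentile: 1 − e^(−λt) = 0.9, t = −ln(0.1)/λ = 36.7097 minutes.

36.71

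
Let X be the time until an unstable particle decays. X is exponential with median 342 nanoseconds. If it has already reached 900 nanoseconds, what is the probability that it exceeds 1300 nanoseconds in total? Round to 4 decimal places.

For an exponential, median = ln(2)/λ, so λ = ln 2 / 342 = 0.00202675 per nanosecond.
The exponential is memoryless, so the remaining time is again Exp(λ): the condition X > 900 is irrelevant.
P(X > 400) = e^(−0.8107) ≈ 0.4445.

0.4445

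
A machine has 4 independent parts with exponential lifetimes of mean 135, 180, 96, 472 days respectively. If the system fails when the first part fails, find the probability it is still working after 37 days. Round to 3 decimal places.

0.389

The first failure time is exponential with rate Σλ_i = 1/135 + 1/180 + 1/96 + 1/472 = 0.0254983 per day.
P(min > 37) = e^(−0.0254983·37) = e^(−0.94344) ≈ 0.389.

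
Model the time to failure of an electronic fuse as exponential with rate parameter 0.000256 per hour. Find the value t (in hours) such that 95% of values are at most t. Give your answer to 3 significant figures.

Set 1 − e^(−λt) = 0.95, so t = −ln(0.05)/λ = 2.9957/0.000256 ≈ 11702.1 hours.

11700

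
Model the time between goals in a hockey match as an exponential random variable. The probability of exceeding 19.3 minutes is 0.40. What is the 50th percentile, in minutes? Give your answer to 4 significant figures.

e^(−λ·19.3) = 0.40 ⇒ λ = −ln(0.40)/19.3 = 0.0474762.
50th percentile: 1 − e^(−λt) = 0.5, t = −ln(0.5)/λ = 14.5999 minutes.

14.60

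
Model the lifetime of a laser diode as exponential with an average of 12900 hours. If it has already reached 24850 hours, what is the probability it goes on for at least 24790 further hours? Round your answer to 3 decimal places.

0.146

The rate is λ = 1/12900 = 0.0000775194 per hour.
By the memoryless property, P(X > 24850+24790 | X > 24850) = P(X > 24790).
P(X > 24790) = e^(−1.9217) ≈ 0.146.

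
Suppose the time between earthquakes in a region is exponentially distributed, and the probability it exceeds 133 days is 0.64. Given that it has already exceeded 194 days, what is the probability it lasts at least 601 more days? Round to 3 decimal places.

From e^(−λ·133) = 0.64, λ = −ln(0.64)/133 = 0.00335554.
Memoryless: P(X > 194+601 | X > 194) = P(X > 601) = e^(−0.00335554·601) ≈ 0.133.

0.133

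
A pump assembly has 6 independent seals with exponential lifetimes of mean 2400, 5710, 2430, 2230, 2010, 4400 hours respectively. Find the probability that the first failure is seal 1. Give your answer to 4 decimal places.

0.1914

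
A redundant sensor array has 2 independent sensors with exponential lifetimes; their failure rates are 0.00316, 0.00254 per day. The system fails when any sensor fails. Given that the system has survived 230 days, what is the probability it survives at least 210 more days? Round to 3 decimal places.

Time to first failure ~ Exp(Σλ) with Σλ = 0.0057.
By memorylessness, P(T > 230+210 | T > 230) = P(T > 210) = e^(−0.0057·210) ≈ 0.302.

0.302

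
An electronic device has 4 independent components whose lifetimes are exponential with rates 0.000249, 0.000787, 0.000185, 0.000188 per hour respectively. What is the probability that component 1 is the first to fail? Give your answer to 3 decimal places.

0.177

The time to first failure is exponential with rate Σλ = 0.000249 + 0.000787 + 0.000185 + 0.000188 = 0.001409.
P(component 1 first) = λ_1/Σλ = 0.000249/0.001409 ≈ 0.177.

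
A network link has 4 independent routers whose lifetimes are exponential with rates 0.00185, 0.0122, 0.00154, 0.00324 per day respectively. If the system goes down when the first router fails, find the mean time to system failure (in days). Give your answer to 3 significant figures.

The time to first failure is exponential with rate Σλ = 0.00185 + 0.0122 + 0.00154 + 0.00324 = 0.01883.
E[min] = 1/Σλ = 1/0.01883 = 53.1067 days.

53.1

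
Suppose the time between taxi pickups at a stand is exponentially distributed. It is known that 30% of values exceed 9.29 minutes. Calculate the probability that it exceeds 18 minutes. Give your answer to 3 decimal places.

0.097

e^(−λ·9.29) = 0.30 ⇒ λ = −ln(0.30)/9.29 = 0.129599.
P(X > 18) = e^(−0.129599·18) = e^(−2.3328) ≈ 0.097.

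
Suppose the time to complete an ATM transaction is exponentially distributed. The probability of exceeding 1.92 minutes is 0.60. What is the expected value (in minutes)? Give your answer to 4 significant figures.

3.759

e^(−λ·1.92) = 0.60 ⇒ λ = −ln(0.60)/1.92 = 0.266055.
Mean = 1/λ = 3.75862 minutes.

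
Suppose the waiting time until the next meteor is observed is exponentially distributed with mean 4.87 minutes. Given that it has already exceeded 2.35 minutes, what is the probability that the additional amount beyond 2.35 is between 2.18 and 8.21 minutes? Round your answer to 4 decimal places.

0.4538

The rate is λ = 1/4.87 = 0.205339 per minute.
Memoryless: the residual past 2.35 is again Exp(λ).
P(2.18 < residual < 8.21) = e^(−λ·2.18) − e^(−λ·8.21) = 0.63914 − 0.18529 ≈ 0.4538.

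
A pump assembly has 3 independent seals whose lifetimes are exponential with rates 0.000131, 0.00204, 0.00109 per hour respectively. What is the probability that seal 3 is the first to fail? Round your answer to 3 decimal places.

0.334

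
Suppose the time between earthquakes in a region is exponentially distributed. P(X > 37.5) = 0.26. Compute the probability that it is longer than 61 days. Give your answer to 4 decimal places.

0.1118

e^(−λ·37.5) = 0.26 ⇒ λ = −ln(0.26)/37.5 = 0.035922.
P(X > 61) = e^(−0.035922·61) = e^(−2.1912) ≈ 0.1118.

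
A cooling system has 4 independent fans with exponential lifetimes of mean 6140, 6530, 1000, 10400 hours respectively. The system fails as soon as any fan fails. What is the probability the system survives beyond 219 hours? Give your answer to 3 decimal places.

The first failure time is exponential with rate Σλ_i = 1/6140 + 1/6530 + 1/1000 + 1/10400 = 0.00141216 per hour.
P(min > 219) = e^(−0.00141216·219) = e^(−0.30926) ≈ 0.734.

0.734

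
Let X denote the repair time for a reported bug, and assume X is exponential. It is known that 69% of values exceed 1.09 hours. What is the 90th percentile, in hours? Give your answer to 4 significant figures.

6.764

e^(−λ·1.09) = 0.69 ⇒ λ = −ln(0.69)/1.09 = 0.340425.
90th percentile: 1 − e^(−λt) = 0.9, t = −ln(0.1)/λ = 6.76385 hours.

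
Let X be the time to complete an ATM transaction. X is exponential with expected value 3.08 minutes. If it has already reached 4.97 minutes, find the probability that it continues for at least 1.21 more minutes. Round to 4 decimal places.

The rate is λ = 1/3.08 = 0.324675 per minute.
By the memoryless property, P(X > 4.97+1.21 | X > 4.97) = P(X > 1.21).
P(X > 1.21) = e^(−0.39286) ≈ 0.6751.

0.6751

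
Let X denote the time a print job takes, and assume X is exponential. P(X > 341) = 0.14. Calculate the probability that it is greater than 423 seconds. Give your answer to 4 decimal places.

e^(−λ·341) = 0.14 ⇒ λ = −ln(0.14)/341 = 0.00576573.
P(X > 423) = e^(−0.00576573·423) = e^(−2.4389) ≈ 0.0873.

0.0873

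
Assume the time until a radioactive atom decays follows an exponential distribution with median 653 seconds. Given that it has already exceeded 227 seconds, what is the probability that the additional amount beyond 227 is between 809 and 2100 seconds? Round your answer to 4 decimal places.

0.3161

For an exponential, median = ln(2)/λ, so λ = ln 2 / 653 = 0.00106148 per second.
Memoryless: the residual past 227 is again Exp(λ).
P(809 < residual < 2100) = e^(−λ·809) − e^(−λ·2100) = 0.42370 − 0.10762 ≈ 0.3161.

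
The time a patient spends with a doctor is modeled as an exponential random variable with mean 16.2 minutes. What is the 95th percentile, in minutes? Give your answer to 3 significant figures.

48.5

The rate is λ = 1/16.2 = 0.0617284 per minute.
Set 1 − e^(−λt) = 0.95, so t = −ln(0.05)/λ = 2.9957/0.0617284 ≈ 48.5309 minutes.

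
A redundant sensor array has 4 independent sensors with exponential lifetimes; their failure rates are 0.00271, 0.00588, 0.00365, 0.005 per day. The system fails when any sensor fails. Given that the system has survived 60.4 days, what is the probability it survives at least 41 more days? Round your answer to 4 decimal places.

0.4932

Time to first failure ~ Exp(Σλ) with Σλ = 0.01724.
By memorylessness, P(T > 60.4+41 | T > 60.4) = P(T > 41) = e^(−0.01724·41) ≈ 0.4932.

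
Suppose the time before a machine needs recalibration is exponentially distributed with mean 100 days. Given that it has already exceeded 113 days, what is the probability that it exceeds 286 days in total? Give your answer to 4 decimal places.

The rate is λ = 1/100 = 0.01 per day.
By the memoryless property, P(X > 113+173 | X > 113) = P(X > 173).
P(X > 173) = e^(−1.73) ≈ 0.1773.

0.1773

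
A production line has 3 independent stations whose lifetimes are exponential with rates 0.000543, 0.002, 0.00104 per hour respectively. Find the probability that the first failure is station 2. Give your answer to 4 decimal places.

0.5582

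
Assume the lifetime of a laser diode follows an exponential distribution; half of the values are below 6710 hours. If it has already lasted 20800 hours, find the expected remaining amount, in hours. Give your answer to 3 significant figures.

9680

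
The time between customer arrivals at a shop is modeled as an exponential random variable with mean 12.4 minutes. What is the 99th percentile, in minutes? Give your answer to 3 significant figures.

The rate is λ = 1/12.4 = 0.0806452 per minute.
Set 1 − e^(−λt) = 0.99, so t = −ln(0.01)/λ = 4.6052/0.0806452 ≈ 57.1041 minutes.

57.1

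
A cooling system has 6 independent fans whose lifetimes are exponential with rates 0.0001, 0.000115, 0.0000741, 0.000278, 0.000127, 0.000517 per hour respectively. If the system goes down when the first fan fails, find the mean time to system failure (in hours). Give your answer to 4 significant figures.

825.7

The time to first failure is exponential with rate Σλ = 0.0001 + 0.000115 + 0.0000741 + 0.000278 + 0.000127 + 0.000517 = 0.0012111.
E[min] = 1/Σλ = 1/0.0012111 = 825.696 hours.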